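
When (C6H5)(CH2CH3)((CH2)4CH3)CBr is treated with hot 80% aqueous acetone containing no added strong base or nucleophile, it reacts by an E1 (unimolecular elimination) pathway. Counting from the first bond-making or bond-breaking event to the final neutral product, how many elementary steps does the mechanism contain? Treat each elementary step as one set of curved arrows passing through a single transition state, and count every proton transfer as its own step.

Step 1: Ionisation: the C–Br σ-bond cleaves heterolytically; both bonding electrons depart with Br⁻, leaving a tertiary carbocation at the α-carbon.
(No 1,2-shift: no single shift to an adjacent carbon would give a more stable cation.)
Step 2: A water molecule (solvent) deprotonates a β-carbon; as the C–H bond breaks, those electrons form the new alkene π bond.
Total: 2 elementary steps.

2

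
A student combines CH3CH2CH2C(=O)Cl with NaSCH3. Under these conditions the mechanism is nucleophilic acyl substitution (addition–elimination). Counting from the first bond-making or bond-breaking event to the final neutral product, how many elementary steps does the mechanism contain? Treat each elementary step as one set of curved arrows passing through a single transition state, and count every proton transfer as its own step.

Step 1: CH3S⁻ adds to the carbonyl carbon; the C=O π electrons shift onto oxygen and a tetrahedral alkoxide intermediate forms.
Step 2: Elimination step: re-formation of the carbonyl π bond drives out Cl⁻, giving the new acyl compound.
Total: 2 elementary steps.

2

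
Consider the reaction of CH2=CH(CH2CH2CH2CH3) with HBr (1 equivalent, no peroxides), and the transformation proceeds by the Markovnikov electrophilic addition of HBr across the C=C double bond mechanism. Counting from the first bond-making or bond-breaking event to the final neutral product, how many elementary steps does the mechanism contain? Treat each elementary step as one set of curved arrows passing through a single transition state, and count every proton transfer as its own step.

2

Step 1: Protonation of the alkene by HBr: the π bond acts as the nucleophile and picks up H⁺, giving the more stable (Markovnikov) secondary carbocation. The H–Br bond breaks heterolytically, releasing Br⁻.
(No 1,2-shift: no single shift to an adjacent carbon would give a more stable cation.)
Step 2: The Br⁻ anion donates a lone pair to the carbocation, forming the new C–Br σ-bond and giving the neutral alkyl halide.
Total: 2 elementary steps.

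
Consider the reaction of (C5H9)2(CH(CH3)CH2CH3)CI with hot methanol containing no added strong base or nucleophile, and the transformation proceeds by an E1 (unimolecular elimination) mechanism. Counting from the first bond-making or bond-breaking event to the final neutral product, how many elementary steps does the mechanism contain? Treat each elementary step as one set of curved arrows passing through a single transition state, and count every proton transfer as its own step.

2

Step 1: Ionisation: the C–I σ-bond cleaves heterolytically; both bonding electrons depart with I⁻, leaving a tertiary carbocation at the α-carbon.
(No 1,2-shift: no single shift to an adjacent carbon would give a more stable cation.)
Step 2: A methanol molecule (solvent) deprotonates a β-carbon; as the C–H bond breaks, those electrons form the new alkene π bond.
Total: 2 elementary steps.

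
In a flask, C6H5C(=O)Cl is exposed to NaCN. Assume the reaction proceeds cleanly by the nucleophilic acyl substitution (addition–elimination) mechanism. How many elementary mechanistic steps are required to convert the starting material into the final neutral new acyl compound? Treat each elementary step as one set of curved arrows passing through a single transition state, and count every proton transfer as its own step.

2

Step 1: CN⁻ adds to the carbonyl carbon; the C=O π electrons shift onto oxygen and a tetrahedral alkoxide intermediate forms.
Step 2: Elimination step: re-formation of the carbonyl π bond drives out Cl⁻, giving the new acyl compound.
Total: 2 elementary steps.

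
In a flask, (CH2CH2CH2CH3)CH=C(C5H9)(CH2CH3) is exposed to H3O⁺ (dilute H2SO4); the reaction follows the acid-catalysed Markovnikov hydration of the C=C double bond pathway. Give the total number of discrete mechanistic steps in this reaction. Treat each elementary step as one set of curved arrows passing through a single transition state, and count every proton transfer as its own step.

Step 1: The π electrons of the C=C bond attack a proton of H3O⁺; Markovnikov addition places the new C–H on the less-substituted alkene carbon, so the positive charge ends up on the more-substituted carbon — a tertiary carbocation. H2O is released.
(No 1,2-shift: no single shift to an adjacent carbon would give a more stable cation.)
Step 2: A lone pair on the oxygen of H2O attacks the carbocation, forming a C–O bond and an oxonium ion (a protonated alcohol).
Step 3: H2O removes a proton from the oxonium oxygen, regenerating H3O⁺ and giving the neutral alcohol.
Total: 3 elementary steps.

3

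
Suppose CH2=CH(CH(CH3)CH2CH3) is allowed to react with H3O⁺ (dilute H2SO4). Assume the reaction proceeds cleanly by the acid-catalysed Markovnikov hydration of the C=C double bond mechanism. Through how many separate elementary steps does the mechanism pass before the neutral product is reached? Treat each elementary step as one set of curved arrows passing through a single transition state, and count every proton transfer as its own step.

Step 1: The π electrons of the C=C bond attack a proton of H3O⁺; Markovnikov addition places the new C–H on the less-substituted alkene carbon, so the positive charge ends up on the more-substituted carbon — a secondary carbocation. H2O is released.
Step 2: A 1,2-hydride shift from the adjacent sec-butyl carbon moves the positive charge from the secondary centre to an adjacent carbon, generating a more stable tertiary carbocation.
Step 3: Nucleophilic capture of the cation by H2O produces the protonated alcohol (an oxonium ion).
Step 4: Proton transfer from the O–H of the oxonium ion to H2O completes the catalytic cycle and yields the alcohol.
Total: 4 elementary steps.

4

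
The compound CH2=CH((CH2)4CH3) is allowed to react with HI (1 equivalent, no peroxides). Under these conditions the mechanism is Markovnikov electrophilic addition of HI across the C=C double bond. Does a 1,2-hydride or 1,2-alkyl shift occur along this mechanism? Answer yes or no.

The first-formed carbocation is secondary.
No single 1,2-shift to an adjacent carbon would produce a more-substituted cation than the one already present, so no rearrangement occurs.

no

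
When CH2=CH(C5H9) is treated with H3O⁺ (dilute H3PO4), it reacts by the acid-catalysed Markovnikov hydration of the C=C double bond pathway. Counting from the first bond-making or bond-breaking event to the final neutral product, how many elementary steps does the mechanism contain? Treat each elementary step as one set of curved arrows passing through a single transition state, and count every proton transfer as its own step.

Step 1: Protonation of the alkene by H3O⁺: the π bond acts as the nucleophile and picks up H⁺, giving the more stable (Markovnikov) secondary carbocation. H2O is released.
Step 2: Carbocation rearrangement: a 1,2-hydride shift from the adjacent cyclopentyl carbon converts the initially-formed secondary cation into the more stable tertiary cation.
Step 3: A lone pair on the oxygen of H2O attacks the carbocation, forming a C–O bond and an oxonium ion (a protonated alcohol).
Step 4: Deprotonation of the oxonium ion by a water molecule delivers the neutral alcohol and regenerates the acid catalyst.
Total: 4 elementary steps.

4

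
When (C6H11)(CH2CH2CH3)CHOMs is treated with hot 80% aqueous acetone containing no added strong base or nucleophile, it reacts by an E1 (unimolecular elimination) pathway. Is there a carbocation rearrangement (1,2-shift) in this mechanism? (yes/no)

yes

The first-formed carbocation is secondary.
The adjacent cyclohexyl carbon already bears 2 other carbon substituents and has a hydrogen to migrate; after a 1,2-hydride shift from that carbon the positive charge sits on a tertiary centre.
Tertiary is more stable than secondary, so the shift occurs.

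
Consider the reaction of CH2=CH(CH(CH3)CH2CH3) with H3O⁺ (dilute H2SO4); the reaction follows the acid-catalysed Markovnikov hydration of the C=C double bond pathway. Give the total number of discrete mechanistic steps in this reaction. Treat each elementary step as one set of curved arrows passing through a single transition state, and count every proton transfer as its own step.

4

Step 1: Electrophilic addition begins with the π(C=C) electrons forming a bond to the proton of H3O⁺. Following Markovnikov's rule, the resulting cation is secondary. H2O is released.
Step 2: Carbocation rearrangement: a 1,2-hydride shift from the adjacent sec-butyl carbon converts the initially-formed secondary cation into the more stable tertiary cation.
Step 3: A lone pair on the oxygen of H2O attacks the carbocation, forming a C–O bond and an oxonium ion (a protonated alcohol).
Step 4: Deprotonation of the oxonium ion by a water molecule delivers the neutral alcohol and regenerates the acid catalyst.
Total: 4 elementary steps.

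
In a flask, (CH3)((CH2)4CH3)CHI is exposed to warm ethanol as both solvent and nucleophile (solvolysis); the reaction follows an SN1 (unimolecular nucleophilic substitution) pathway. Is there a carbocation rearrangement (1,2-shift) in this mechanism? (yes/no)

no

The first-formed carbocation is secondary.
No single 1,2-shift to an adjacent carbon would produce a more-substituted cation than the one already present, so no rearrangement occurs.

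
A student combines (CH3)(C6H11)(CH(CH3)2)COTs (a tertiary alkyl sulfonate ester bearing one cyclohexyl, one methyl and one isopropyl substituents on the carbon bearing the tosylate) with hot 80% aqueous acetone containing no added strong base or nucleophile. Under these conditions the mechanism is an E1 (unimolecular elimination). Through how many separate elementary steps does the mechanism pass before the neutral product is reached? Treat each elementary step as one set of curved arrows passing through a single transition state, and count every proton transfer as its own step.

2

Step 1: Rate-determining heterolysis of the C–O bond gives TsO⁻ and a tertiary carbocation.
(No 1,2-shift: no single shift to an adjacent carbon would give a more stable cation.)
Step 2: Loss of a β-proton to a water molecule of the solvent: the C–H bonding pair collapses toward the cationic carbon to form the C=C π bond, yielding the alkene.
Total: 2 elementary steps.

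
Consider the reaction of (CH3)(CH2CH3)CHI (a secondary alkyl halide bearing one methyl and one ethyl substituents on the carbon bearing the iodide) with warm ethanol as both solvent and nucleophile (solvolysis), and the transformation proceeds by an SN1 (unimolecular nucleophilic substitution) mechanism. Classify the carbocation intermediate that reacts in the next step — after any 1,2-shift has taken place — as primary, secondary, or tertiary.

secondary

Step 1: Unassisted departure of I⁻ (taking the C–I bonding pair) generates a secondary carbocation.
No single 1,2-shift to an adjacent carbon would give a more-substituted cation, so no rearrangement occurs.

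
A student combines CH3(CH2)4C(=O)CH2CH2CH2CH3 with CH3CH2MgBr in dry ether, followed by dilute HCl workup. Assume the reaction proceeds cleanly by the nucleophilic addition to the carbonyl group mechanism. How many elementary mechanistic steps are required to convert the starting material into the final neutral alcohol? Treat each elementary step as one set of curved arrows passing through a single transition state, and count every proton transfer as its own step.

2

Step 1: the carbanion-like carbon of CH3CH2MgBr attacks the sp² carbonyl carbon; the C=O π bond breaks and the electrons end up as a lone pair on the alkoxide oxygen of the tetrahedral intermediate.
Step 2: Protonation of the alkoxide by dilute HCl workup furnishes an alcohol.
Total: 2 elementary steps.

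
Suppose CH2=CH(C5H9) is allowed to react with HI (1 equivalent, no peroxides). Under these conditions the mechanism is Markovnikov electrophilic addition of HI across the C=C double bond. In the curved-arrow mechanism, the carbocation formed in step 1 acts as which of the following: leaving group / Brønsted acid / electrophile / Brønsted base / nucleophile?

electrophile

Step 3: I⁻ captures the cation: a lone pair on I⁻ fills the empty p orbital, producing the alkyl halide product.
The carbocation formed in step 1 accepts an electron pair into an empty or π* orbital — it is the electrophile.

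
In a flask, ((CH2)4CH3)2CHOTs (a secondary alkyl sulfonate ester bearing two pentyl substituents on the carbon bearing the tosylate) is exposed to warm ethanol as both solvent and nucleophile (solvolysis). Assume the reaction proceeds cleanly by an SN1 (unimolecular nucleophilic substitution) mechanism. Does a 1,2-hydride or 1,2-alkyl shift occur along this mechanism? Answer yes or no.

The first-formed carbocation is secondary.
No single 1,2-shift to an adjacent carbon would produce a more-substituted cation than the one already present, so no rearrangement occurs.

no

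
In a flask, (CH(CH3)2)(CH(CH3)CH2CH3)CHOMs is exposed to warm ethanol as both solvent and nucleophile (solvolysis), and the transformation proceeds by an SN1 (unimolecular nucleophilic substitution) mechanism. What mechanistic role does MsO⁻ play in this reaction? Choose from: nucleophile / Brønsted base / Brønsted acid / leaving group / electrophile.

Step 1: Rate-determining heterolysis of the C–O bond gives MsO⁻ and a secondary carbocation.
MsO⁻ departs with both electrons of the breaking σ-bond — that is the definition of a leaving group.

leaving group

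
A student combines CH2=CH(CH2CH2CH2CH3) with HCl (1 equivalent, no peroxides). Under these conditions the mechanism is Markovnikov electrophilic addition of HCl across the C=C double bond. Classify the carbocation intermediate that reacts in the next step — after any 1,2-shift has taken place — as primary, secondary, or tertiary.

secondary

Step 1: Protonation of the alkene by HCl: the π bond acts as the nucleophile and picks up H⁺, giving the more stable (Markovnikov) secondary carbocation. The H–Cl bond breaks heterolytically, releasing Cl⁻.
No single 1,2-shift to an adjacent carbon would give a more-substituted cation, so no rearrangement occurs.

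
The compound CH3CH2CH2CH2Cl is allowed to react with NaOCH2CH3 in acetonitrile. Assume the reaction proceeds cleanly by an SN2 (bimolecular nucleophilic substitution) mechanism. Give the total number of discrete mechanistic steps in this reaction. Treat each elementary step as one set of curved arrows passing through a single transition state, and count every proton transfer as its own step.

1

Step 1: Backside attack by CH3CH2O⁻ on the carbon bearing the chloride: the new C–O bond forms as the C–Cl bond breaks, with Walden inversion at carbon.
Total: 1 elementary step.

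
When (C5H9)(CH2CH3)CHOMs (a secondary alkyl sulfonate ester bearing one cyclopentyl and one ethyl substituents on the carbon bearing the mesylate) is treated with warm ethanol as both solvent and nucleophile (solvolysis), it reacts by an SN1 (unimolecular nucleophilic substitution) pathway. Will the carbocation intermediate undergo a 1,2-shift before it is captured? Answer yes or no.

The first-formed carbocation is secondary.
The adjacent cyclopentyl carbon already bears 2 other carbon substituents and has a hydrogen to migrate; after a 1,2-hydride shift from that carbon the positive charge sits on a tertiary centre.
Tertiary is more stable than secondary, so the shift occurs.

yes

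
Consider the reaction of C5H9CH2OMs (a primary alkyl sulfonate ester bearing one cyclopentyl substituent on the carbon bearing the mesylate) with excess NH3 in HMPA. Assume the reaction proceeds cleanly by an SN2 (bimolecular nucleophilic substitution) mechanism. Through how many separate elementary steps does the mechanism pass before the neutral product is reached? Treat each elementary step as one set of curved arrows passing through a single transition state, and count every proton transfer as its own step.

2

Step 1: A lone pair on the N of NH3 attacks the α-carbon from the back side while the C–O bond breaks; both bonding electrons leave with MsO⁻. The product of this concerted step is an alkylammonium ion.
Step 2: A second equivalent of NH3 removes a proton from the N, giving the neutral product.
Total: 2 elementary steps.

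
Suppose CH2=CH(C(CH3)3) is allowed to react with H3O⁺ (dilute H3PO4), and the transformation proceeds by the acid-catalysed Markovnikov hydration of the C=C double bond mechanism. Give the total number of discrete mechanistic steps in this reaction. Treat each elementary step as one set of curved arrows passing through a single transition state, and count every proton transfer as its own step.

4

Step 1: Electrophilic addition begins with the π(C=C) electrons forming a bond to the proton of H3O⁺. Following Markovnikov's rule, the resulting cation is secondary. H2O is released.
Step 2: A methyl group with its bonding pair migrates from the adjacent tert-butyl carbon to the cationic centre — a 1,2-methyl shift — upgrading the secondary cation to a tertiary one.
Step 3: Water acts as the nucleophile: an oxygen lone pair bonds to the cationic carbon, giving an oxonium-ion intermediate.
Step 4: H2O removes a proton from the oxonium oxygen, regenerating H3O⁺ and giving the neutral alcohol.
Total: 4 elementary steps.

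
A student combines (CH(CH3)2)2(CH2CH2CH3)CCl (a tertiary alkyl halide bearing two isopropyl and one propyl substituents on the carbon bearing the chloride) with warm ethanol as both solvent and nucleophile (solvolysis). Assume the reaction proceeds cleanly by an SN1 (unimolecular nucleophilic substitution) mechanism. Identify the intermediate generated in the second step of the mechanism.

Step 1: Rate-determining heterolysis of the C–Cl bond gives Cl⁻ and a tertiary carbocation.
Step 2: CH3CH2OH donates an oxygen lone pair into the empty p orbital of the cation, giving a protonated ether (an oxonium ion).
After step 2 the species present is an oxonium ion.

oxonium ion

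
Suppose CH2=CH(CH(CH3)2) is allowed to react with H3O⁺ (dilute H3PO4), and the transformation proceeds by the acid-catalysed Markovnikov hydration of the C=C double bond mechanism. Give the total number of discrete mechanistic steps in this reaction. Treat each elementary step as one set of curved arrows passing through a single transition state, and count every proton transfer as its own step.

4

Step 1: Protonation of the alkene by H3O⁺: the π bond acts as the nucleophile and picks up H⁺, giving the more stable (Markovnikov) secondary carbocation. H2O is released.
Step 2: Carbocation rearrangement: a 1,2-hydride shift from the adjacent isopropyl carbon converts the initially-formed secondary cation into the more stable tertiary cation.
Step 3: Nucleophilic capture of the cation by H2O produces the protonated alcohol (an oxonium ion).
Step 4: Deprotonation of the oxonium ion by a water molecule delivers the neutral alcohol and regenerates the acid catalyst.
Total: 4 elementary steps.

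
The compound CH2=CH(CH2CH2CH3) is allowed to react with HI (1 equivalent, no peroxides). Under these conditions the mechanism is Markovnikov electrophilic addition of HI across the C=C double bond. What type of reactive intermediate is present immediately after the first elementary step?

Step 1: The π electrons of the C=C bond attack a proton of HI; Markovnikov addition places the new C–H on the less-substituted alkene carbon, so the positive charge ends up on the more-substituted carbon — a secondary carbocation. The H–I bond breaks heterolytically, releasing I⁻.
After step 1 the species present is a secondary carbocation.

secondary carbocation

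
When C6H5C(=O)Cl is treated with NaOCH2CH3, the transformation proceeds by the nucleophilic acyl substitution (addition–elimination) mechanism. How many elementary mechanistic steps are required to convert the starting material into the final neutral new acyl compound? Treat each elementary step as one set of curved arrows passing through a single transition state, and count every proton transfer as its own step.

2

Step 1: A lone pair on the O of CH3CH2O⁻ attacks the electrophilic acyl carbon; the π(C=O) electrons move onto oxygen, giving a tetrahedral intermediate.
Step 2: Elimination step: re-formation of the carbonyl π bond drives out Cl⁻, giving the new acyl compound.
Total: 2 elementary steps.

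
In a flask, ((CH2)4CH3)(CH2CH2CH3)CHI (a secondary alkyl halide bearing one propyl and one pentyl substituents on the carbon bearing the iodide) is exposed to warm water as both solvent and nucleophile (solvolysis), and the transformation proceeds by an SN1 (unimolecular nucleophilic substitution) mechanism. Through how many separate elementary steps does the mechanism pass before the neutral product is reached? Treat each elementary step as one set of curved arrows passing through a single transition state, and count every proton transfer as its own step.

Step 1: Ionisation: the C–I σ-bond cleaves heterolytically; both bonding electrons depart with I⁻, leaving a secondary carbocation at the α-carbon.
(No 1,2-shift: no single shift to an adjacent carbon would give a more stable cation.)
Step 2: Nucleophilic capture: the oxygen of H2O bonds to the cationic carbon, producing an oxonium-ion intermediate.
Step 3: A second solvent molecule removes the proton on oxygen, giving the neutral alcohol product.
Total: 3 elementary steps.

3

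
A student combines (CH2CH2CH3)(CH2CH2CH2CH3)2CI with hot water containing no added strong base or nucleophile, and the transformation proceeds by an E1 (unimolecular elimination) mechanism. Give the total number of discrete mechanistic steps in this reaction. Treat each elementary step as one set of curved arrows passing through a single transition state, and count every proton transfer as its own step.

Step 1: Unassisted departure of I⁻ (taking the C–I bonding pair) generates a tertiary carbocation.
(No 1,2-shift: no single shift to an adjacent carbon would give a more stable cation.)
Step 2: A water molecule (solvent) deprotonates a β-carbon; as the C–H bond breaks, those electrons form the new alkene π bond.
Total: 2 elementary steps.

2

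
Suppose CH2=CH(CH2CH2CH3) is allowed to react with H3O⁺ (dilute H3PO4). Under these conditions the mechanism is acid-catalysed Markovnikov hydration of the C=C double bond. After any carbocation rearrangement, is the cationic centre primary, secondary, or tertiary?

Step 1: The π electrons of the C=C bond attack a proton of H3O⁺; Markovnikov addition places the new C–H on the less-substituted alkene carbon, so the positive charge ends up on the more-substituted carbon — a secondary carbocation. H2O is released.
No single 1,2-shift to an adjacent carbon would give a more-substituted cation, so no rearrangement occurs.

secondary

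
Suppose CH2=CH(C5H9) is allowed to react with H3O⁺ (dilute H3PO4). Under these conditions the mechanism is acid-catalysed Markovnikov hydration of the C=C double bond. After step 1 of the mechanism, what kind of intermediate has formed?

Step 1: The π electrons of the C=C bond attack a proton of H3O⁺; Markovnikov addition places the new C–H on the less-substituted alkene carbon, so the positive charge ends up on the more-substituted carbon — a secondary carbocation. H2O is released.
After step 1 the species present is a secondary carbocation.

secondary carbocation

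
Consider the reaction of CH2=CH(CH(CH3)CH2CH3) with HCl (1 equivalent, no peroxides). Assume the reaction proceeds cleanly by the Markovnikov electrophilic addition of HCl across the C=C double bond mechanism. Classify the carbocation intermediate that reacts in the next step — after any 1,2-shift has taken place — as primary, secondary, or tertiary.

Step 1: The π electrons of the C=C bond attack a proton of HCl; Markovnikov addition places the new C–H on the less-substituted alkene carbon, so the positive charge ends up on the more-substituted carbon — a secondary carbocation. The H–Cl bond breaks heterolytically, releasing Cl⁻.
Step 2: Carbocation rearrangement: a 1,2-hydride shift from the adjacent sec-butyl carbon converts the initially-formed secondary cation into the more stable tertiary cation.
The cation rearranges from secondary to tertiary via a 1,2-hydride shift from the adjacent sec-butyl carbon; the tertiary cation is what reacts next.

tertiary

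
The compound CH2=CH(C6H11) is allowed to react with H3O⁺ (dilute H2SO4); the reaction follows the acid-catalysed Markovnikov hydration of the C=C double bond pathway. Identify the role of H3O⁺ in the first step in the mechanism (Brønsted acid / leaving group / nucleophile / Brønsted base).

Brønsted acid

Step 1: Electrophilic addition begins with the π(C=C) electrons forming a bond to the proton of H3O⁺. Following Markovnikov's rule, the resulting cation is secondary. H2O is released.
H3O⁺ in the first step donates a proton in a proton-transfer step — a Brønsted acid.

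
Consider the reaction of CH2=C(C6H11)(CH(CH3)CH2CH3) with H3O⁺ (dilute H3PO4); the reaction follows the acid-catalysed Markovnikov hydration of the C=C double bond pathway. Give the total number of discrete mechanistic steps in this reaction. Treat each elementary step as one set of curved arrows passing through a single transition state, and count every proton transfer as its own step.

3

Step 1: Protonation of the alkene by H3O⁺: the π bond acts as the nucleophile and picks up H⁺, giving the more stable (Markovnikov) tertiary carbocation. H2O is released.
(No 1,2-shift: no single shift to an adjacent carbon would give a more stable cation.)
Step 2: Nucleophilic capture of the cation by H2O produces the protonated alcohol (an oxonium ion).
Step 3: Proton transfer from the O–H of the oxonium ion to H2O completes the catalytic cycle and yields the alcohol.
Total: 3 elementary steps.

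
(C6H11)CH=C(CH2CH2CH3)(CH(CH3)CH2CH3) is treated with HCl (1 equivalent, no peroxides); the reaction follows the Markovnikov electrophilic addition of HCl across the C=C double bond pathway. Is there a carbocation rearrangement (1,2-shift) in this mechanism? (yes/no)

The first-formed carbocation is tertiary.
No single 1,2-shift to an adjacent carbon would produce a more-substituted cation than the one already present, so no rearrangement occurs.

no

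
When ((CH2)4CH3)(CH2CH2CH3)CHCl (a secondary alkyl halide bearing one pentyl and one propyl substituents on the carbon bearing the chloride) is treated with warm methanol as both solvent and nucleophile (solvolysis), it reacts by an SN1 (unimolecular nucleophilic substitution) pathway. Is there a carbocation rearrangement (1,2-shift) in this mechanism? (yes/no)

The first-formed carbocation is secondary.
No single 1,2-shift to an adjacent carbon would produce a more-substituted cation than the one already present, so no rearrangement occurs.

no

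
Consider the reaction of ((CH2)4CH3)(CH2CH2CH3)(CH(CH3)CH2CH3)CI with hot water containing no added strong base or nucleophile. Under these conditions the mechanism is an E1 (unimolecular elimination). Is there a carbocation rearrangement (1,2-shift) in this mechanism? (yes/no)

no

The first-formed carbocation is tertiary.
No single 1,2-shift to an adjacent carbon would produce a more-substituted cation than the one already present, so no rearrangement occurs.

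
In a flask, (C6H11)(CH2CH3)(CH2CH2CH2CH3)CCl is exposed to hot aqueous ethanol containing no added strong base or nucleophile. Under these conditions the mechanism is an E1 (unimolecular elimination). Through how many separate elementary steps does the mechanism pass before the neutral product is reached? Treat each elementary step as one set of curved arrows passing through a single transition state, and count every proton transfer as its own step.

2

Step 1: Rate-determining heterolysis of the C–Cl bond gives Cl⁻ and a tertiary carbocation.
(No 1,2-shift: no single shift to an adjacent carbon would give a more stable cation.)
Step 2: Loss of a β-proton to a water (or ethanol) molecule of the solvent: the C–H bonding pair collapses toward the cationic carbon to form the C=C π bond, yielding the alkene.
Total: 2 elementary steps.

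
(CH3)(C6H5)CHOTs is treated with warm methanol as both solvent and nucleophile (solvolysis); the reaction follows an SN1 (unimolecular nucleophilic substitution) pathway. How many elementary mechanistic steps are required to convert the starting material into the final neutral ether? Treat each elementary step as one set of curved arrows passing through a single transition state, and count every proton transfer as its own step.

Step 1: Rate-determining heterolysis of the C–O bond gives TsO⁻ and a secondary carbocation.
(No 1,2-shift: no single shift to an adjacent carbon would give a more stable cation.)
Step 2: CH3OH donates an oxygen lone pair into the empty p orbital of the cation, giving a protonated ether (an oxonium ion).
Step 3: Proton transfer from the O–H of the oxonium ion to a solvent molecule delivers the neutral ether.
Total: 3 elementary steps.

3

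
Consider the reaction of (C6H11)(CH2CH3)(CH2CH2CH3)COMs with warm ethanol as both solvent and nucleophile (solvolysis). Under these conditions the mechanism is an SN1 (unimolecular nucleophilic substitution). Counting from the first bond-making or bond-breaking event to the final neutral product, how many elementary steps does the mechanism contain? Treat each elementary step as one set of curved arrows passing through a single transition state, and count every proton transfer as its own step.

3

Step 1: The C–O bond breaks with both electrons going to the mesylate; MsO⁻ leaves and a tertiary carbocation remains.
(No 1,2-shift: no single shift to an adjacent carbon would give a more stable cation.)
Step 2: Nucleophilic capture: the oxygen of CH3CH2OH bonds to the cationic carbon, producing an oxonium-ion intermediate.
Step 3: Deprotonation of the oxonium oxygen by solvent ethanol yields the neutral ether.
Total: 3 elementary steps.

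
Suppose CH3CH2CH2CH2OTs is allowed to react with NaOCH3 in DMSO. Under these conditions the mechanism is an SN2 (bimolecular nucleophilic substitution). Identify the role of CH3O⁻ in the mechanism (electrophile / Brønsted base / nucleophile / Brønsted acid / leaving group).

Step 1: CH3O⁻ attacks the back face of the α-carbon while TsO⁻ departs with the C–O bonding pair — a single concerted displacement through a pentacoordinate transition state.
CH3O⁻ donates an electron pair to form a new σ-bond to carbon — it is the nucleophile.

nucleophile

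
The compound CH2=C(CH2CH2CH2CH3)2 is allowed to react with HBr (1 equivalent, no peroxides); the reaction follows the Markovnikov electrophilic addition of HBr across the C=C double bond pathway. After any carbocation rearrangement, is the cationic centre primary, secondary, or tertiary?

tertiary

Step 1: The π electrons of the C=C bond attack a proton of HBr; Markovnikov addition places the new C–H on the less-substituted alkene carbon, so the positive charge ends up on the more-substituted carbon — a tertiary carbocation. The H–Br bond breaks heterolytically, releasing Br⁻.
No single 1,2-shift to an adjacent carbon would give a more-substituted cation, so no rearrangement occurs.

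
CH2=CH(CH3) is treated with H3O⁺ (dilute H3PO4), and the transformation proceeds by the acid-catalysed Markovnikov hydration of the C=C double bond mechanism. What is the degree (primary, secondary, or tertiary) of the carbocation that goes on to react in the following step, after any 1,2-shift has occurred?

secondary

Step 1: The π electrons of the C=C bond attack a proton of H3O⁺; Markovnikov addition places the new C–H on the less-substituted alkene carbon, so the positive charge ends up on the more-substituted carbon — a secondary carbocation. H2O is released.
No single 1,2-shift to an adjacent carbon would give a more-substituted cation, so no rearrangement occurs.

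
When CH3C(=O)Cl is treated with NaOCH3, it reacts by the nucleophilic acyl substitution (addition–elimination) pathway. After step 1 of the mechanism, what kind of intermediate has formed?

tetrahedral intermediate

Step 1: Nucleophilic addition of CH3O⁻ to the acyl carbon breaks the π(C=O) bond and yields a tetrahedral, anionic intermediate.
After step 1 the species present is a tetrahedral intermediate.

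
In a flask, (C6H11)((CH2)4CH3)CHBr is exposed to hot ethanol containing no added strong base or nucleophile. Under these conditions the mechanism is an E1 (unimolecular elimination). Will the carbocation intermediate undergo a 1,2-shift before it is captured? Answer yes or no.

yes

The first-formed carbocation is secondary.
The adjacent cyclohexyl carbon already bears 2 other carbon substituents and has a hydrogen to migrate; after a 1,2-hydride shift from that carbon the positive charge sits on a tertiary centre.
Tertiary is more stable than secondary, so the shift occurs.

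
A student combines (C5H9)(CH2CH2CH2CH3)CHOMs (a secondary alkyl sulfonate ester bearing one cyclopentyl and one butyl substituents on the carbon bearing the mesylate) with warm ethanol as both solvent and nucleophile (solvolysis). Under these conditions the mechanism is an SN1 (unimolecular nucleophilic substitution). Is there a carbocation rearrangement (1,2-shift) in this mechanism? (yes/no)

The first-formed carbocation is secondary.
The adjacent cyclopentyl carbon already bears 2 other carbon substituents and has a hydrogen to migrate; after a 1,2-hydride shift from that carbon the positive charge sits on a tertiary centre.
Tertiary is more stable than secondary, so the shift occurs.

yes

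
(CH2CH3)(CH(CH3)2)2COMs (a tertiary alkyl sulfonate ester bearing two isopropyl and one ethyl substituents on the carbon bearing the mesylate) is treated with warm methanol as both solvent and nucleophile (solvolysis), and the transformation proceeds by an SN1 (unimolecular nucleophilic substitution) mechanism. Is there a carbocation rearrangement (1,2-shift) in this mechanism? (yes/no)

The first-formed carbocation is tertiary.
No single 1,2-shift to an adjacent carbon would produce a more-substituted cation than the one already present, so no rearrangement occurs.

no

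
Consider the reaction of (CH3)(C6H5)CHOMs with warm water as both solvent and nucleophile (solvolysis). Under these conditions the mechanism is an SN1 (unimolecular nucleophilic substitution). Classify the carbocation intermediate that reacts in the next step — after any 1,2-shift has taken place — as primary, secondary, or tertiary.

secondary

Step 1: Unassisted departure of MsO⁻ (taking the C–O bonding pair) generates a secondary carbocation.
No single 1,2-shift to an adjacent carbon would give a more-substituted cation, so no rearrangement occurs.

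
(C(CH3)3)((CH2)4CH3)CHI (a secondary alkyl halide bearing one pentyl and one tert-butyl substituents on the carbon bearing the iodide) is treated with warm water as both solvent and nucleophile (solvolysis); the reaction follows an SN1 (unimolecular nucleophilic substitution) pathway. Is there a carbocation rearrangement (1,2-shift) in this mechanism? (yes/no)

The first-formed carbocation is secondary.
The adjacent tert-butyl carbon has no hydrogen but bears methyl groups; migration of one methyl with its bonding pair (a 1,2-methyl shift) places the charge on a tertiary centre.
Tertiary is more stable than secondary, so the shift occurs.

yes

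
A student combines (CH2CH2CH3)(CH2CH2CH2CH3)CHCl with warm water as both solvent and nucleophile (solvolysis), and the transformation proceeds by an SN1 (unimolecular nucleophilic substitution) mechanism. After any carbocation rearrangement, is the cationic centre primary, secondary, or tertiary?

secondary

Step 1: The C–Cl bond breaks with both electrons going to the chloride; Cl⁻ leaves and a secondary carbocation remains.
No single 1,2-shift to an adjacent carbon would give a more-substituted cation, so no rearrangement occurs.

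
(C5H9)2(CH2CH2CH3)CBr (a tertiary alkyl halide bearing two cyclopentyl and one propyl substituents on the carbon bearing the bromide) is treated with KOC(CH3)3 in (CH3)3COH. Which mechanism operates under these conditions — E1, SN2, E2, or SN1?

Conditions: a strong/bulky base with a tertiary substrate bearing a β-hydrogen.
These conditions are the textbook signature of the E2 pathway.
A strong (often hindered) base removes a β-H in concert with loss of the leaving group — bimolecular elimination.

E2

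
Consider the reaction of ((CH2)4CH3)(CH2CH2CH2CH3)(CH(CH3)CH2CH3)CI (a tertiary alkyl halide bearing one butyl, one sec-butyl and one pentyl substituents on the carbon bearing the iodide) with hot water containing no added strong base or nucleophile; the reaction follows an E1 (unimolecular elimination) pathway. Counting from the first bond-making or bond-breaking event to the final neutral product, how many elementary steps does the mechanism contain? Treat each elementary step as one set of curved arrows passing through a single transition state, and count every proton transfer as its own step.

2

Step 1: Unassisted departure of I⁻ (taking the C–I bonding pair) generates a tertiary carbocation.
(No 1,2-shift: no single shift to an adjacent carbon would give a more stable cation.)
Step 2: A weak base (a water molecule from the solvent) removes a proton from a carbon adjacent to the cationic centre; the electrons of that C–H bond become the new π(C=C) bond, giving the alkene.
Total: 2 elementary steps.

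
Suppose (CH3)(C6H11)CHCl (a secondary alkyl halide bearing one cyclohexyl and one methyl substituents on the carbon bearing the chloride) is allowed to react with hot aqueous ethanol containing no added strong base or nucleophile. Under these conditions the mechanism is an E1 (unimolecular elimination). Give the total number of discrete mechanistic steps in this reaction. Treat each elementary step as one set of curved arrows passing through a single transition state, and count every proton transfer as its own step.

3

Step 1: Ionisation: the C–Cl σ-bond cleaves heterolytically; both bonding electrons depart with Cl⁻, leaving a secondary carbocation at the α-carbon.
Step 2: A hydride (H with its bonding pair) migrates from the adjacent cyclohexyl carbon to the cationic centre — a 1,2-hydride shift — upgrading the secondary cation to a tertiary one.
Step 3: A water (or ethanol) molecule (solvent) deprotonates a β-carbon; as the C–H bond breaks, those electrons form the new alkene π bond.
Total: 3 elementary steps.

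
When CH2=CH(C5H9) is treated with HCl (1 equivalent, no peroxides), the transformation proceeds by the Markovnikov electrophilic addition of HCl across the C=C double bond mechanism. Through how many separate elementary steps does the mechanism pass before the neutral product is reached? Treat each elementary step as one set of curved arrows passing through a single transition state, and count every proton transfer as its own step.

3

Step 1: Electrophilic addition begins with the π(C=C) electrons forming a bond to the proton of HCl. Following Markovnikov's rule, the resulting cation is secondary. The H–Cl bond breaks heterolytically, releasing Cl⁻.
Step 2: A hydride (H with its bonding pair) migrates from the adjacent cyclopentyl carbon to the cationic centre — a 1,2-hydride shift — upgrading the secondary cation to a tertiary one.
Step 3: Nucleophilic attack by Cl⁻ on the carbocation completes the addition, giving R–Cl.
Total: 3 elementary steps.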